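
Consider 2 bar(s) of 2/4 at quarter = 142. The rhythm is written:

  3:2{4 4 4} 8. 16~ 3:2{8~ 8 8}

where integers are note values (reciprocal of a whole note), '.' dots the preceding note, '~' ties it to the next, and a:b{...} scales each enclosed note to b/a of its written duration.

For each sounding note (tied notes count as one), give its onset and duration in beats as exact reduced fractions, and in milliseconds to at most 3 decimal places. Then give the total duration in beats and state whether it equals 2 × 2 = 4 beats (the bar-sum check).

1) 0.0ms=0b +281.69ms=2/3b
2) 281.69ms=2/3b +281.69ms=2/3b
3) 563.38ms=4/3b +281.69ms=2/3b
4) 845.07ms=2b +316.901ms=3/4b
5) 1161.972ms=11/4b +387.324ms=11/12b
6) 1549.296ms=11/3b +140.845ms=1/3b
Σ=4b of 4 (142bpm 2/4) — PASS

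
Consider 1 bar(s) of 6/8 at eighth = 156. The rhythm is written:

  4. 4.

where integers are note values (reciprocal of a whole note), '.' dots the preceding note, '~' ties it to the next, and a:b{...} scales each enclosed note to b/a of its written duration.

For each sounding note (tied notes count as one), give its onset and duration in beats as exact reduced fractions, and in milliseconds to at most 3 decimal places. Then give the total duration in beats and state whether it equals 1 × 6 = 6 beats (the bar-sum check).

1) 0.0ms=0b +1153.846ms=3b
2) 1153.846ms=3b +1153.846ms=3b
Σ=6b of 6 (156bpm 6/8) — PASS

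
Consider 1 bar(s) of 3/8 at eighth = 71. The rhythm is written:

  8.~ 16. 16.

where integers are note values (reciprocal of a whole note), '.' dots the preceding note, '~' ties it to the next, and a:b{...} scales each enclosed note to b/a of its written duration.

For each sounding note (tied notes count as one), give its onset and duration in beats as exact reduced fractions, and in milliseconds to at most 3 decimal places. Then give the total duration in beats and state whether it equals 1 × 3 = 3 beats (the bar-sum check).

1) 0.0ms=0b +1901.408ms=9/4b
2) 1901.408ms=9/4b +633.803ms=3/4b
Σ=3b of 3 (71bpm 3/8) — PASS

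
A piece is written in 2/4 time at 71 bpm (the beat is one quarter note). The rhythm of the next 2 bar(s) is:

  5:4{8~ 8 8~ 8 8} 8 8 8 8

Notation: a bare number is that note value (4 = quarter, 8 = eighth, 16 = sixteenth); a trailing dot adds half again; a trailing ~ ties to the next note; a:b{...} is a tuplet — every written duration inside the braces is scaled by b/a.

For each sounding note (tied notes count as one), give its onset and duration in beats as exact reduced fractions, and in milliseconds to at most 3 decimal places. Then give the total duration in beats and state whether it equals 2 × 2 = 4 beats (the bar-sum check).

1) 0.0ms=0b +676.056ms=4/5b
2) 676.056ms=4/5b +676.056ms=4/5b
3) 1352.113ms=8/5b +338.028ms=2/5b
4) 1690.141ms=2b +422.535ms=1/2b
5) 2112.676ms=5/2b +422.535ms=1/2b
6) 2535.211ms=3b +422.535ms=1/2b
7) 2957.746ms=7/2b +422.535ms=1/2b
Σ=4b of 4 (71bpm 2/4) — PASS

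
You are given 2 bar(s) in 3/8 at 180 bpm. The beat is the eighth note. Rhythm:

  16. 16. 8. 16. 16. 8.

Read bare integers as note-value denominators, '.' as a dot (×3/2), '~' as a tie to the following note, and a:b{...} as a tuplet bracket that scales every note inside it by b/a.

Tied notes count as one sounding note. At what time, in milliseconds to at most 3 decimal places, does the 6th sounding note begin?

note 6 onset = 9/2b = 1500.0ms

1. 0.0ms @ 0 + 250.0ms (3/4)
2. 250.0ms @ 3/4 + 250.0ms (3/4)
3. 500.0ms @ 3/2 + 500.0ms (3/2)
4. 1000.0ms @ 3 + 250.0ms (3/4)
5. 1250.0ms @ 15/4 + 250.0ms (3/4)
6. 1500.0ms @ 9/2 + 500.0ms (3/2)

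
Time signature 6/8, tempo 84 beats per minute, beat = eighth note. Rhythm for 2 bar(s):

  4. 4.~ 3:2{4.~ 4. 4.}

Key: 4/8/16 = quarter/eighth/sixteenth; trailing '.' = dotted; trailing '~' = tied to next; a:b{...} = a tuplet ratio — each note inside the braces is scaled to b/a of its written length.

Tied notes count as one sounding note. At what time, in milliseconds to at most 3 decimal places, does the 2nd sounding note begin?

note 2 onset = 3b = 2142.857ms

1. 0.0ms @ 0 + 2142.857ms (3)
2. 2142.857ms @ 3 + 5000.0ms (7)
3. 7142.857ms @ 10 + 1428.571ms (2)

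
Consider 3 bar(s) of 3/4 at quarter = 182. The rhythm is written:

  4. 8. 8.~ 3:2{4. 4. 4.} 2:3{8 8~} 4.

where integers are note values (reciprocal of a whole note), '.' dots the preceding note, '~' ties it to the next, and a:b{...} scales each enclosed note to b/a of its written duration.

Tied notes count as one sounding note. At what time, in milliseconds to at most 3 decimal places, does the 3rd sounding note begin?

note 3 onset = 9/4b = 741.758ms

1. 0.0ms @ 0 + 494.505ms (3/2)
2. 494.505ms @ 3/2 + 247.253ms (3/4)
3. 741.758ms @ 9/4 + 576.923ms (7/4)
4. 1318.681ms @ 4 + 329.67ms (1)
5. 1648.352ms @ 5 + 329.67ms (1)
6. 1978.022ms @ 6 + 247.253ms (3/4)
7. 2225.275ms @ 27/4 + 741.758ms (9/4)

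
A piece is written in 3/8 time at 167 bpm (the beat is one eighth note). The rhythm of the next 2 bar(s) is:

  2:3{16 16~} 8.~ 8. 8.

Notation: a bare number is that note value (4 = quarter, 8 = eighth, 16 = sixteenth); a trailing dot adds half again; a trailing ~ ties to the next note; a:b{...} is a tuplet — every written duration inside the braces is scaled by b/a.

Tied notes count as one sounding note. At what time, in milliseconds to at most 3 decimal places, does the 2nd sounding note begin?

1. 0.0ms @ 0 + 269.461ms (3/4)
2. 269.461ms @ 3/4 + 1347.305ms (15/4)
3. 1616.766ms @ 9/2 + 538.922ms (3/2)

note 2 onset = 3/4b = 269.461ms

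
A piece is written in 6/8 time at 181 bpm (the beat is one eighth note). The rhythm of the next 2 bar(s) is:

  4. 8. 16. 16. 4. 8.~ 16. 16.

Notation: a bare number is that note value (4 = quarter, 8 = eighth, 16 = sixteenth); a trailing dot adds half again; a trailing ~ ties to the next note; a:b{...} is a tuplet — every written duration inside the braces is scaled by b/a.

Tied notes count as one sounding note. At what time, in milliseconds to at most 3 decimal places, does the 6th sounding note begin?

1. 0.0ms @ 0 + 994.475ms (3)
2. 994.475ms @ 3 + 497.238ms (3/2)
3. 1491.713ms @ 9/2 + 248.619ms (3/4)
4. 1740.331ms @ 21/4 + 248.619ms (3/4)
5. 1988.95ms @ 6 + 994.475ms (3)
6. 2983.425ms @ 9 + 745.856ms (9/4)
7. 3729.282ms @ 45/4 + 248.619ms (3/4)

note 6 onset = 9b = 2983.425ms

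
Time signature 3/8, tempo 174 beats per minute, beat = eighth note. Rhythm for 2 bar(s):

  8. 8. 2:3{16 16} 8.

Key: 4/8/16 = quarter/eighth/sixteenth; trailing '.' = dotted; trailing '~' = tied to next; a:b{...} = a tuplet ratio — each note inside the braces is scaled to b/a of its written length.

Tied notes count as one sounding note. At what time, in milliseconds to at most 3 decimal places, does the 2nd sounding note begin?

1. 0.0ms @ 0 + 517.241ms (3/2)
2. 517.241ms @ 3/2 + 517.241ms (3/2)
3. 1034.483ms @ 3 + 258.621ms (3/4)
4. 1293.103ms @ 15/4 + 258.621ms (3/4)
5. 1551.724ms @ 9/2 + 517.241ms (3/2)

note 2 onset = 3/2b = 517.241ms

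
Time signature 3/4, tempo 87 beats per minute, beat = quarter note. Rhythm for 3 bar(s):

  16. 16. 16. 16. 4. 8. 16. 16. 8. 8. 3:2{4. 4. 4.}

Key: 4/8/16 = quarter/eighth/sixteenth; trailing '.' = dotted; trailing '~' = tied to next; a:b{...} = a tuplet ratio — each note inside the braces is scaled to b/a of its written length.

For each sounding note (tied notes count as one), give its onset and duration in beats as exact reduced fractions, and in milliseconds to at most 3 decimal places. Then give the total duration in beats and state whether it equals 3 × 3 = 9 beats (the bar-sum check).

1) 0.0ms=0b +258.621ms=3/8b
2) 258.621ms=3/8b +258.621ms=3/8b
3) 517.241ms=3/4b +258.621ms=3/8b
4) 775.862ms=9/8b +258.621ms=3/8b
5) 1034.483ms=3/2b +1034.483ms=3/2b
6) 2068.966ms=3b +517.241ms=3/4b
7) 2586.207ms=15/4b +258.621ms=3/8b
8) 2844.828ms=33/8b +258.621ms=3/8b
9) 3103.448ms=9/2b +517.241ms=3/4b
10) 3620.69ms=21/4b +517.241ms=3/4b
11) 4137.931ms=6b +689.655ms=1b
12) 4827.586ms=7b +689.655ms=1b
13) 5517.241ms=8b +689.655ms=1b
Σ=9b of 9 (87bpm 3/4) — PASS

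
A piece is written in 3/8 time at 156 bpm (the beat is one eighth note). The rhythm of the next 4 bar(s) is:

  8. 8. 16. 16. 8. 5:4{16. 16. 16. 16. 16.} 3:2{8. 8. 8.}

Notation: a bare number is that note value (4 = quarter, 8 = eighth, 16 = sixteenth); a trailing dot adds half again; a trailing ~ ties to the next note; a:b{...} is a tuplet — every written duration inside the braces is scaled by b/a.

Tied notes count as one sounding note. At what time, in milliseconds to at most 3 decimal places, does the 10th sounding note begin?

note 10 onset = 42/5b = 3230.769ms

1. 0.0ms @ 0 + 576.923ms (3/2)
2. 576.923ms @ 3/2 + 576.923ms (3/2)
3. 1153.846ms @ 3 + 288.462ms (3/4)
4. 1442.308ms @ 15/4 + 288.462ms (3/4)
5. 1730.769ms @ 9/2 + 576.923ms (3/2)
6. 2307.692ms @ 6 + 230.769ms (3/5)
7. 2538.462ms @ 33/5 + 230.769ms (3/5)
8. 2769.231ms @ 36/5 + 230.769ms (3/5)
9. 3000.0ms @ 39/5 + 230.769ms (3/5)
10. 3230.769ms @ 42/5 + 230.769ms (3/5)
11. 3461.538ms @ 9 + 384.615ms (1)
12. 3846.154ms @ 10 + 384.615ms (1)
13. 4230.769ms @ 11 + 384.615ms (1)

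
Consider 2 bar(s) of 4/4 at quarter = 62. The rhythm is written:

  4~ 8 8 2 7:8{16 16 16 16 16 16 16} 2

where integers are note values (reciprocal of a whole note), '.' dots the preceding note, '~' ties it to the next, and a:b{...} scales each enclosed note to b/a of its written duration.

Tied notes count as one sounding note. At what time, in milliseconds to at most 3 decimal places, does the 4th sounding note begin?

note 4 onset = 4b = 3870.968ms

1. 0.0ms @ 0 + 1451.613ms (3/2)
2. 1451.613ms @ 3/2 + 483.871ms (1/2)
3. 1935.484ms @ 2 + 1935.484ms (2)
4. 3870.968ms @ 4 + 276.498ms (2/7)
5. 4147.465ms @ 30/7 + 276.498ms (2/7)
6. 4423.963ms @ 32/7 + 276.498ms (2/7)
7. 4700.461ms @ 34/7 + 276.498ms (2/7)
8. 4976.959ms @ 36/7 + 276.498ms (2/7)
9. 5253.456ms @ 38/7 + 276.498ms (2/7)
10. 5529.954ms @ 40/7 + 276.498ms (2/7)
11. 5806.452ms @ 6 + 1935.484ms (2)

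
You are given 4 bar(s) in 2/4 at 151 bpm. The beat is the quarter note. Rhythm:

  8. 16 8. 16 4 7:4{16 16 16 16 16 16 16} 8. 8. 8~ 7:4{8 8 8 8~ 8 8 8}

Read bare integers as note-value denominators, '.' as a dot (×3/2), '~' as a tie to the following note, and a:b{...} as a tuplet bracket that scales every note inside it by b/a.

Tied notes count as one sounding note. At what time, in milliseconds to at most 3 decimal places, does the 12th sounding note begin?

note 12 onset = 27/7b = 1532.64ms

1. 0.0ms @ 0 + 298.013ms (3/4)
2. 298.013ms @ 3/4 + 99.338ms (1/4)
3. 397.351ms @ 1 + 298.013ms (3/4)
4. 695.364ms @ 7/4 + 99.338ms (1/4)
5. 794.702ms @ 2 + 397.351ms (1)
6. 1192.053ms @ 3 + 56.764ms (1/7)
7. 1248.817ms @ 22/7 + 56.764ms (1/7)
8. 1305.582ms @ 23/7 + 56.764ms (1/7)
9. 1362.346ms @ 24/7 + 56.764ms (1/7)
10. 1419.111ms @ 25/7 + 56.764ms (1/7)
11. 1475.875ms @ 26/7 + 56.764ms (1/7)
12. 1532.64ms @ 27/7 + 56.764ms (1/7)
13. 1589.404ms @ 4 + 298.013ms (3/4)
14. 1887.417ms @ 19/4 + 298.013ms (3/4)
15. 2185.43ms @ 11/2 + 312.204ms (11/14)
16. 2497.635ms @ 44/7 + 113.529ms (2/7)
17. 2611.164ms @ 46/7 + 113.529ms (2/7)
18. 2724.693ms @ 48/7 + 227.058ms (4/7)
19. 2951.75ms @ 52/7 + 113.529ms (2/7)
20. 3065.279ms @ 54/7 + 113.529ms (2/7)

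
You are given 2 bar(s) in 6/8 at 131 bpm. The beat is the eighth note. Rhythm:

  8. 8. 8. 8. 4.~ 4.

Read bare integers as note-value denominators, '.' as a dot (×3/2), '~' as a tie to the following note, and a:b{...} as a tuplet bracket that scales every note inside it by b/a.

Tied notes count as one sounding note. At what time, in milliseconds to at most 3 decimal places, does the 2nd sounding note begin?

note 2 onset = 3/2b = 687.023ms

1. 0.0ms @ 0 + 687.023ms (3/2)
2. 687.023ms @ 3/2 + 687.023ms (3/2)
3. 1374.046ms @ 3 + 687.023ms (3/2)
4. 2061.069ms @ 9/2 + 687.023ms (3/2)
5. 2748.092ms @ 6 + 2748.092ms (6)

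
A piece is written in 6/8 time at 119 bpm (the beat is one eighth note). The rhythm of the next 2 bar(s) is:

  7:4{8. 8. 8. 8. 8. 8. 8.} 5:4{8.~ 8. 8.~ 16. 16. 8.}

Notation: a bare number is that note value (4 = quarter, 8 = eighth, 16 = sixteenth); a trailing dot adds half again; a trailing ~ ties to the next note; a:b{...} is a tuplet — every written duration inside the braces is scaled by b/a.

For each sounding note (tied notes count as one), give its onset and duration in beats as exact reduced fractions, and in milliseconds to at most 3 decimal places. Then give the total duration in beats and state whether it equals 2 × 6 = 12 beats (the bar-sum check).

1) 0.0ms=0b +432.173ms=6/7b
2) 432.173ms=6/7b +432.173ms=6/7b
3) 864.346ms=12/7b +432.173ms=6/7b
4) 1296.519ms=18/7b +432.173ms=6/7b
5) 1728.691ms=24/7b +432.173ms=6/7b
6) 2160.864ms=30/7b +432.173ms=6/7b
7) 2593.037ms=36/7b +432.173ms=6/7b
8) 3025.21ms=6b +1210.084ms=12/5b
9) 4235.294ms=42/5b +907.563ms=9/5b
10) 5142.857ms=51/5b +302.521ms=3/5b
11) 5445.378ms=54/5b +605.042ms=6/5b
Σ=12b of 12 (119bpm 6/8) — PASS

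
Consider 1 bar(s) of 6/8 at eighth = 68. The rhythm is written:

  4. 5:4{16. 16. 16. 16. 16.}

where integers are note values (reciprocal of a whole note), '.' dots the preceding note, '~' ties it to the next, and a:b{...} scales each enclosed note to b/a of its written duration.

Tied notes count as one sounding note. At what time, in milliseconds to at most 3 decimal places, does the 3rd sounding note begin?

note 3 onset = 18/5b = 3176.471ms

1. 0.0ms @ 0 + 2647.059ms (3)
2. 2647.059ms @ 3 + 529.412ms (3/5)
3. 3176.471ms @ 18/5 + 529.412ms (3/5)
4. 3705.882ms @ 21/5 + 529.412ms (3/5)
5. 4235.294ms @ 24/5 + 529.412ms (3/5)
6. 4764.706ms @ 27/5 + 529.412ms (3/5)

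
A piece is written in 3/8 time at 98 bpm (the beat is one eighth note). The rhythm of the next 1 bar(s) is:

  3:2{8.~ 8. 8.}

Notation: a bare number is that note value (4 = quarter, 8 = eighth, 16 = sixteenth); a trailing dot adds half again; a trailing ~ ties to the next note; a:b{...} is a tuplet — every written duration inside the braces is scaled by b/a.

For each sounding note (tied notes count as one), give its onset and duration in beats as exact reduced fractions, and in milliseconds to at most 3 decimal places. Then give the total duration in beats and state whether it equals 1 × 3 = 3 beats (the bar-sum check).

1) 0.0ms=0b +1224.49ms=2b
2) 1224.49ms=2b +612.245ms=1b
Σ=3b of 3 (98bpm 3/8) — PASS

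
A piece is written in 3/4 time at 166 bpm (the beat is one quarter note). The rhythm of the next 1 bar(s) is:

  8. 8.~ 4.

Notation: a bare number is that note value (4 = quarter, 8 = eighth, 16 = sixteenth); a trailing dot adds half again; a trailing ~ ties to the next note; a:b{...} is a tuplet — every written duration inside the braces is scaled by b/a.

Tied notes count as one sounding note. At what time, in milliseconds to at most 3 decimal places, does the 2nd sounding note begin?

1. 0.0ms @ 0 + 271.084ms (3/4)
2. 271.084ms @ 3/4 + 813.253ms (9/4)

note 2 onset = 3/4b = 271.084ms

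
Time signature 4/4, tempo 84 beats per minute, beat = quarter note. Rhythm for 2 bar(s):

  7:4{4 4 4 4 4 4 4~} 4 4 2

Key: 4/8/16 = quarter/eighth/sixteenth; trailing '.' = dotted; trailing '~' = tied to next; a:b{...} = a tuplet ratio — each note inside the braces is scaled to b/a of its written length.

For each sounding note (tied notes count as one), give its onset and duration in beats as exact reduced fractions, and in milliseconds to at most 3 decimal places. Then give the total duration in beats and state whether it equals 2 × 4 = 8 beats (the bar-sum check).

1) 0.0ms=0b +408.163ms=4/7b
2) 408.163ms=4/7b +408.163ms=4/7b
3) 816.327ms=8/7b +408.163ms=4/7b
4) 1224.49ms=12/7b +408.163ms=4/7b
5) 1632.653ms=16/7b +408.163ms=4/7b
6) 2040.816ms=20/7b +408.163ms=4/7b
7) 2448.98ms=24/7b +1122.449ms=11/7b
8) 3571.429ms=5b +714.286ms=1b
9) 4285.714ms=6b +1428.571ms=2b
Σ=8b of 8 (84bpm 4/4) — PASS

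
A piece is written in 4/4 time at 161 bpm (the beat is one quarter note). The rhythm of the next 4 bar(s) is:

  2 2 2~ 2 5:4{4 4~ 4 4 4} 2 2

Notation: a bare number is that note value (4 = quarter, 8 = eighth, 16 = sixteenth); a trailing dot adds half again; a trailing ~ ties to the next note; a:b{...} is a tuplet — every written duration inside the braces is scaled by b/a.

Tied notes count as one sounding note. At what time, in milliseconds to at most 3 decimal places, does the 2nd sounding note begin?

note 2 onset = 2b = 745.342ms

1. 0.0ms @ 0 + 745.342ms (2)
2. 745.342ms @ 2 + 745.342ms (2)
3. 1490.683ms @ 4 + 1490.683ms (4)
4. 2981.366ms @ 8 + 298.137ms (4/5)
5. 3279.503ms @ 44/5 + 596.273ms (8/5)
6. 3875.776ms @ 52/5 + 298.137ms (4/5)
7. 4173.913ms @ 56/5 + 298.137ms (4/5)
8. 4472.05ms @ 12 + 745.342ms (2)
9. 5217.391ms @ 14 + 745.342ms (2)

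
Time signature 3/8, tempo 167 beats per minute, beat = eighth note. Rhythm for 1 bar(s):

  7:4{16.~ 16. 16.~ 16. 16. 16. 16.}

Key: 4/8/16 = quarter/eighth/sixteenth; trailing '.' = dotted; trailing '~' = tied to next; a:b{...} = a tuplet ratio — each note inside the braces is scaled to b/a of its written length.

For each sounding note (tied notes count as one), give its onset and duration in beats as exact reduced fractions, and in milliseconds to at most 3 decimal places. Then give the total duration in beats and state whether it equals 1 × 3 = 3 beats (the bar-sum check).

1) 0.0ms=0b +307.956ms=6/7b
2) 307.956ms=6/7b +307.956ms=6/7b
3) 615.911ms=12/7b +153.978ms=3/7b
4) 769.889ms=15/7b +153.978ms=3/7b
5) 923.867ms=18/7b +153.978ms=3/7b
Σ=3b of 3 (167bpm 3/8) — PASS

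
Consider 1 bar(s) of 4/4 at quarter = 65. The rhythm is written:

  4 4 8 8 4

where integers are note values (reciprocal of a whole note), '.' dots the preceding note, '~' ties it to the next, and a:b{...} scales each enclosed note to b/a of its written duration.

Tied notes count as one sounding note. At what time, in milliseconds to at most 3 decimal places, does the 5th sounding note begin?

1. 0.0ms @ 0 + 923.077ms (1)
2. 923.077ms @ 1 + 923.077ms (1)
3. 1846.154ms @ 2 + 461.538ms (1/2)
4. 2307.692ms @ 5/2 + 461.538ms (1/2)
5. 2769.231ms @ 3 + 923.077ms (1)

note 5 onset = 3b = 2769.231ms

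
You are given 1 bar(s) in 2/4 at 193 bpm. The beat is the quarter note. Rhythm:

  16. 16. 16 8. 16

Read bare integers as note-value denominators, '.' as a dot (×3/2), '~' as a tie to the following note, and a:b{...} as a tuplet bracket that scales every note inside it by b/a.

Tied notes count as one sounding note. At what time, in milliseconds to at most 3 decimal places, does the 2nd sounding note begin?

1. 0.0ms @ 0 + 116.58ms (3/8)
2. 116.58ms @ 3/8 + 116.58ms (3/8)
3. 233.161ms @ 3/4 + 77.72ms (1/4)
4. 310.881ms @ 1 + 233.161ms (3/4)
5. 544.041ms @ 7/4 + 77.72ms (1/4)

note 2 onset = 3/8b = 116.58ms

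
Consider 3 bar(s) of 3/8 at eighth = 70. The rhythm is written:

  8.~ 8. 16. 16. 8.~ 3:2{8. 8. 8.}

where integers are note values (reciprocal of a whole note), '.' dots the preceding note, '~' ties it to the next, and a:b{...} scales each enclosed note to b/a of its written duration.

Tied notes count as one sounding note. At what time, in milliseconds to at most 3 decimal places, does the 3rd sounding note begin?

1. 0.0ms @ 0 + 2571.429ms (3)
2. 2571.429ms @ 3 + 642.857ms (3/4)
3. 3214.286ms @ 15/4 + 642.857ms (3/4)
4. 3857.143ms @ 9/2 + 2142.857ms (5/2)
5. 6000.0ms @ 7 + 857.143ms (1)
6. 6857.143ms @ 8 + 857.143ms (1)

note 3 onset = 15/4b = 3214.286ms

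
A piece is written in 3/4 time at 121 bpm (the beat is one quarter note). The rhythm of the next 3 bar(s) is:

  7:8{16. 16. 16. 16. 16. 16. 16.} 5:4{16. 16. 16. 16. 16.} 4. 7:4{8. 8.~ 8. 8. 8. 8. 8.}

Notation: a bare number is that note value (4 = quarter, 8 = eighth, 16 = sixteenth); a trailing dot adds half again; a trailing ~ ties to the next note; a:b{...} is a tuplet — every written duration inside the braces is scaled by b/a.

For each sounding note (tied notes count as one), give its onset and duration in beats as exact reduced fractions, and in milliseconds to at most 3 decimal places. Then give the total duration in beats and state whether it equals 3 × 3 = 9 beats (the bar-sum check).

1) 0.0ms=0b +212.515ms=3/7b
2) 212.515ms=3/7b +212.515ms=3/7b
3) 425.03ms=6/7b +212.515ms=3/7b
4) 637.544ms=9/7b +212.515ms=3/7b
5) 850.059ms=12/7b +212.515ms=3/7b
6) 1062.574ms=15/7b +212.515ms=3/7b
7) 1275.089ms=18/7b +212.515ms=3/7b
8) 1487.603ms=3b +148.76ms=3/10b
9) 1636.364ms=33/10b +148.76ms=3/10b
10) 1785.124ms=18/5b +148.76ms=3/10b
11) 1933.884ms=39/10b +148.76ms=3/10b
12) 2082.645ms=21/5b +148.76ms=3/10b
13) 2231.405ms=9/2b +743.802ms=3/2b
14) 2975.207ms=6b +212.515ms=3/7b
15) 3187.721ms=45/7b +425.03ms=6/7b
16) 3612.751ms=51/7b +212.515ms=3/7b
17) 3825.266ms=54/7b +212.515ms=3/7b
18) 4037.78ms=57/7b +212.515ms=3/7b
19) 4250.295ms=60/7b +212.515ms=3/7b
Σ=9b of 9 (121bpm 3/4) — PASS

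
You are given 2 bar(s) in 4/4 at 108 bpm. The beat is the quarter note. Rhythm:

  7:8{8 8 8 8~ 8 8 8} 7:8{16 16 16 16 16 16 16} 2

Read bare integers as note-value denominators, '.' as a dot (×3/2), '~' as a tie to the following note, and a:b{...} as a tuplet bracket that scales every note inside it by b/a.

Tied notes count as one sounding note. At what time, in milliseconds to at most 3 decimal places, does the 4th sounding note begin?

1. 0.0ms @ 0 + 317.46ms (4/7)
2. 317.46ms @ 4/7 + 317.46ms (4/7)
3. 634.921ms @ 8/7 + 317.46ms (4/7)
4. 952.381ms @ 12/7 + 634.921ms (8/7)
5. 1587.302ms @ 20/7 + 317.46ms (4/7)
6. 1904.762ms @ 24/7 + 317.46ms (4/7)
7. 2222.222ms @ 4 + 158.73ms (2/7)
8. 2380.952ms @ 30/7 + 158.73ms (2/7)
9. 2539.683ms @ 32/7 + 158.73ms (2/7)
10. 2698.413ms @ 34/7 + 158.73ms (2/7)
11. 2857.143ms @ 36/7 + 158.73ms (2/7)
12. 3015.873ms @ 38/7 + 158.73ms (2/7)
13. 3174.603ms @ 40/7 + 158.73ms (2/7)
14. 3333.333ms @ 6 + 1111.111ms (2)

note 4 onset = 12/7b = 952.381ms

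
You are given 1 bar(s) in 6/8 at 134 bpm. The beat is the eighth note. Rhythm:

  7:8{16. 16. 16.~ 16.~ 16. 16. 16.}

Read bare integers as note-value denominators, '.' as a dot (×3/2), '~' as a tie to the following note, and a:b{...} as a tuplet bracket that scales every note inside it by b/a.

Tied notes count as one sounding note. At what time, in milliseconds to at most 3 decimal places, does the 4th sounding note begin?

1. 0.0ms @ 0 + 383.795ms (6/7)
2. 383.795ms @ 6/7 + 383.795ms (6/7)
3. 767.591ms @ 12/7 + 1151.386ms (18/7)
4. 1918.977ms @ 30/7 + 383.795ms (6/7)
5. 2302.772ms @ 36/7 + 383.795ms (6/7)

note 4 onset = 30/7b = 1918.977ms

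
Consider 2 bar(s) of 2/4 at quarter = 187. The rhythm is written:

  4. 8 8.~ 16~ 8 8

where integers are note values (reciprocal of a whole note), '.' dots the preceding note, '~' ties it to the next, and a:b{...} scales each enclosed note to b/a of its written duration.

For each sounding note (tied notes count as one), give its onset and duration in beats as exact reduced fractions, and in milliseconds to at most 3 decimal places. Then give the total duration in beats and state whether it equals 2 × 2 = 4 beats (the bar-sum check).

1) 0.0ms=0b +481.283ms=3/2b
2) 481.283ms=3/2b +160.428ms=1/2b
3) 641.711ms=2b +481.283ms=3/2b
4) 1122.995ms=7/2b +160.428ms=1/2b
Σ=4b of 4 (187bpm 2/4) — PASS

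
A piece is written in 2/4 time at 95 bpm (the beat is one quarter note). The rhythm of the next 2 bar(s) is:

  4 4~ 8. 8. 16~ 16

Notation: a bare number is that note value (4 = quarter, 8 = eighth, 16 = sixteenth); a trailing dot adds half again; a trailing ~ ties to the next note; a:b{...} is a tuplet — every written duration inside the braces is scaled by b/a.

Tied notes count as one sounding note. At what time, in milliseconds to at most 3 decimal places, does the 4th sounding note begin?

1. 0.0ms @ 0 + 631.579ms (1)
2. 631.579ms @ 1 + 1105.263ms (7/4)
3. 1736.842ms @ 11/4 + 473.684ms (3/4)
4. 2210.526ms @ 7/2 + 315.789ms (1/2)

note 4 onset = 7/2b = 2210.526ms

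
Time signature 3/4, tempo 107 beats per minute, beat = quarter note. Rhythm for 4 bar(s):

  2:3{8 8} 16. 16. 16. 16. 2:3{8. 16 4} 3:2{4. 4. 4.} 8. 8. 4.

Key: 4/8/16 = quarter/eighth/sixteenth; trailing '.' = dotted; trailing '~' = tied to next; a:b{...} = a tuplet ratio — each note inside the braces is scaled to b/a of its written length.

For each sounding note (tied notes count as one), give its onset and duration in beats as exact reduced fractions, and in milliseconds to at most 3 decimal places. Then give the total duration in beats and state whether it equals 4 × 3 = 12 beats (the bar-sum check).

1) 0.0ms=0b +420.561ms=3/4b
2) 420.561ms=3/4b +420.561ms=3/4b
3) 841.121ms=3/2b +210.28ms=3/8b
4) 1051.402ms=15/8b +210.28ms=3/8b
5) 1261.682ms=9/4b +210.28ms=3/8b
6) 1471.963ms=21/8b +210.28ms=3/8b
7) 1682.243ms=3b +630.841ms=9/8b
8) 2313.084ms=33/8b +210.28ms=3/8b
9) 2523.364ms=9/2b +841.121ms=3/2b
10) 3364.486ms=6b +560.748ms=1b
11) 3925.234ms=7b +560.748ms=1b
12) 4485.981ms=8b +560.748ms=1b
13) 5046.729ms=9b +420.561ms=3/4b
14) 5467.29ms=39/4b +420.561ms=3/4b
15) 5887.85ms=21/2b +841.121ms=3/2b
Σ=12b of 12 (107bpm 3/4) — PASS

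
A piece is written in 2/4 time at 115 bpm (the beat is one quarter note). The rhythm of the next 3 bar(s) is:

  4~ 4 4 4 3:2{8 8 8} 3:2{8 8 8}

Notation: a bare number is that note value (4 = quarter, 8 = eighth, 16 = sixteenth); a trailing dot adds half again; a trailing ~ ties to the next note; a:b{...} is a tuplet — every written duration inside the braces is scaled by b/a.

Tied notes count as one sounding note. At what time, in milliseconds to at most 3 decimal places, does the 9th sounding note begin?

note 9 onset = 17/3b = 2956.522ms

1. 0.0ms @ 0 + 1043.478ms (2)
2. 1043.478ms @ 2 + 521.739ms (1)
3. 1565.217ms @ 3 + 521.739ms (1)
4. 2086.957ms @ 4 + 173.913ms (1/3)
5. 2260.87ms @ 13/3 + 173.913ms (1/3)
6. 2434.783ms @ 14/3 + 173.913ms (1/3)
7. 2608.696ms @ 5 + 173.913ms (1/3)
8. 2782.609ms @ 16/3 + 173.913ms (1/3)
9. 2956.522ms @ 17/3 + 173.913ms (1/3)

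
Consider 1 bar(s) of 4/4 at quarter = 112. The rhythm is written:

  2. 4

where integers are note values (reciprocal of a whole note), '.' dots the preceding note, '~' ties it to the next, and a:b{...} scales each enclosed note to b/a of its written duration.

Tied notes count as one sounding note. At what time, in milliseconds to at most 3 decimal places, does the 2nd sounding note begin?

1. 0.0ms @ 0 + 1607.143ms (3)
2. 1607.143ms @ 3 + 535.714ms (1)

note 2 onset = 3b = 1607.143ms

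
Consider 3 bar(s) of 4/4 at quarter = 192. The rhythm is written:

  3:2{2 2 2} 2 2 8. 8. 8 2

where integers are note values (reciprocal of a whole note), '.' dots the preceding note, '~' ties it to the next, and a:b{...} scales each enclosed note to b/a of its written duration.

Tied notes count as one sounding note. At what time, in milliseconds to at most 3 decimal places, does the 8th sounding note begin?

note 8 onset = 19/2b = 2968.75ms

1. 0.0ms @ 0 + 416.667ms (4/3)
2. 416.667ms @ 4/3 + 416.667ms (4/3)
3. 833.333ms @ 8/3 + 416.667ms (4/3)
4. 1250.0ms @ 4 + 625.0ms (2)
5. 1875.0ms @ 6 + 625.0ms (2)
6. 2500.0ms @ 8 + 234.375ms (3/4)
7. 2734.375ms @ 35/4 + 234.375ms (3/4)
8. 2968.75ms @ 19/2 + 156.25ms (1/2)
9. 3125.0ms @ 10 + 625.0ms (2)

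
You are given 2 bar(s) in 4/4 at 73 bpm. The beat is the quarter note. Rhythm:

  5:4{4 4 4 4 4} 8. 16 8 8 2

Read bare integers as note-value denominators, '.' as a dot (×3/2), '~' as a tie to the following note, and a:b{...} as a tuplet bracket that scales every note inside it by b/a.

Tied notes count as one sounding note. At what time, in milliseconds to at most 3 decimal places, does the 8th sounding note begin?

note 8 onset = 5b = 4109.589ms

1. 0.0ms @ 0 + 657.534ms (4/5)
2. 657.534ms @ 4/5 + 657.534ms (4/5)
3. 1315.068ms @ 8/5 + 657.534ms (4/5)
4. 1972.603ms @ 12/5 + 657.534ms (4/5)
5. 2630.137ms @ 16/5 + 657.534ms (4/5)
6. 3287.671ms @ 4 + 616.438ms (3/4)
7. 3904.11ms @ 19/4 + 205.479ms (1/4)
8. 4109.589ms @ 5 + 410.959ms (1/2)
9. 4520.548ms @ 11/2 + 410.959ms (1/2)
10. 4931.507ms @ 6 + 1643.836ms (2)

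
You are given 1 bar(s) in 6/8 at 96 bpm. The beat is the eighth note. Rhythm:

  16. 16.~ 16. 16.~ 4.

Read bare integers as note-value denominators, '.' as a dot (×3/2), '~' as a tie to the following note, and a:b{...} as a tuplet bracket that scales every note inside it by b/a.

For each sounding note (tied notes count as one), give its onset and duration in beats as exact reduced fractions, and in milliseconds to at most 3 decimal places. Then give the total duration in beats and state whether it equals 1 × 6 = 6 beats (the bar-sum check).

1) 0.0ms=0b +468.75ms=3/4b
2) 468.75ms=3/4b +937.5ms=3/2b
3) 1406.25ms=9/4b +2343.75ms=15/4b
Σ=6b of 6 (96bpm 6/8) — PASS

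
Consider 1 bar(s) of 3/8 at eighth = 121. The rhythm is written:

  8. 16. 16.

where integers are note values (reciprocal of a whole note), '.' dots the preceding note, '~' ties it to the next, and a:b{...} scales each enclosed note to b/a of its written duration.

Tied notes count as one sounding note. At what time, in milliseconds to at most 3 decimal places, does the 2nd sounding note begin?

1. 0.0ms @ 0 + 743.802ms (3/2)
2. 743.802ms @ 3/2 + 371.901ms (3/4)
3. 1115.702ms @ 9/4 + 371.901ms (3/4)

note 2 onset = 3/2b = 743.802ms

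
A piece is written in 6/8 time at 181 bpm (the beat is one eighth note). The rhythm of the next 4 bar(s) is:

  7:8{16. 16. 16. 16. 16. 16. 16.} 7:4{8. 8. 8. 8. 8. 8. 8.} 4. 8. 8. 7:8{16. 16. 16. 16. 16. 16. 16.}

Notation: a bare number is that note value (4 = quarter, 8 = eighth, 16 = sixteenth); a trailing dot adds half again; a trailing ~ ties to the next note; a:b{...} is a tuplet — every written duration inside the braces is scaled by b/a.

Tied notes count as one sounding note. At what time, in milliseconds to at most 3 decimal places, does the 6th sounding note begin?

1. 0.0ms @ 0 + 284.136ms (6/7)
2. 284.136ms @ 6/7 + 284.136ms (6/7)
3. 568.272ms @ 12/7 + 284.136ms (6/7)
4. 852.407ms @ 18/7 + 284.136ms (6/7)
5. 1136.543ms @ 24/7 + 284.136ms (6/7)
6. 1420.679ms @ 30/7 + 284.136ms (6/7)
7. 1704.815ms @ 36/7 + 284.136ms (6/7)
8. 1988.95ms @ 6 + 284.136ms (6/7)
9. 2273.086ms @ 48/7 + 284.136ms (6/7)
10. 2557.222ms @ 54/7 + 284.136ms (6/7)
11. 2841.358ms @ 60/7 + 284.136ms (6/7)
12. 3125.493ms @ 66/7 + 284.136ms (6/7)
13. 3409.629ms @ 72/7 + 284.136ms (6/7)
14. 3693.765ms @ 78/7 + 284.136ms (6/7)
15. 3977.901ms @ 12 + 994.475ms (3)
16. 4972.376ms @ 15 + 497.238ms (3/2)
17. 5469.613ms @ 33/2 + 497.238ms (3/2)
18. 5966.851ms @ 18 + 284.136ms (6/7)
19. 6250.987ms @ 132/7 + 284.136ms (6/7)
20. 6535.122ms @ 138/7 + 284.136ms (6/7)
21. 6819.258ms @ 144/7 + 284.136ms (6/7)
22. 7103.394ms @ 150/7 + 284.136ms (6/7)
23. 7387.53ms @ 156/7 + 284.136ms (6/7)
24. 7671.665ms @ 162/7 + 284.136ms (6/7)

note 6 onset = 30/7b = 1420.679ms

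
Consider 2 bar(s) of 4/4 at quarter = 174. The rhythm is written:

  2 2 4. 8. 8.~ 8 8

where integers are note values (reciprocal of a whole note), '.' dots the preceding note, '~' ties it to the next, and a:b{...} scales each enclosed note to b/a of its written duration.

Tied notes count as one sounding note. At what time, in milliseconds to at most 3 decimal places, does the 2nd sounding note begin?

1. 0.0ms @ 0 + 689.655ms (2)
2. 689.655ms @ 2 + 689.655ms (2)
3. 1379.31ms @ 4 + 517.241ms (3/2)
4. 1896.552ms @ 11/2 + 258.621ms (3/4)
5. 2155.172ms @ 25/4 + 431.034ms (5/4)
6. 2586.207ms @ 15/2 + 172.414ms (1/2)

note 2 onset = 2b = 689.655ms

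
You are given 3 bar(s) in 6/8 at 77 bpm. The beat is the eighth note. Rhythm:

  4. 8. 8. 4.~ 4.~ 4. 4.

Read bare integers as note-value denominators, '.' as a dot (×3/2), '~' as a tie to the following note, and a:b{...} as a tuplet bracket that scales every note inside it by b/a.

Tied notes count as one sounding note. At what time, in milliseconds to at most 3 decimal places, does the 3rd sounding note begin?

1. 0.0ms @ 0 + 2337.662ms (3)
2. 2337.662ms @ 3 + 1168.831ms (3/2)
3. 3506.494ms @ 9/2 + 1168.831ms (3/2)
4. 4675.325ms @ 6 + 7012.987ms (9)
5. 11688.312ms @ 15 + 2337.662ms (3)

note 3 onset = 9/2b = 3506.494ms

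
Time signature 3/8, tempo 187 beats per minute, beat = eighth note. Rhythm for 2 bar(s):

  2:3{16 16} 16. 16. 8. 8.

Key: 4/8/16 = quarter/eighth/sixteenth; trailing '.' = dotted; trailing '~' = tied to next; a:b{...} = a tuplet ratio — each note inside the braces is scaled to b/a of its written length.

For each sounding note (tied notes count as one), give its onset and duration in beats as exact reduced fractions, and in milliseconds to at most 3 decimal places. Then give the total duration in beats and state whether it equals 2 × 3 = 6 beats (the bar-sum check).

1) 0.0ms=0b +240.642ms=3/4b
2) 240.642ms=3/4b +240.642ms=3/4b
3) 481.283ms=3/2b +240.642ms=3/4b
4) 721.925ms=9/4b +240.642ms=3/4b
5) 962.567ms=3b +481.283ms=3/2b
6) 1443.85ms=9/2b +481.283ms=3/2b
Σ=6b of 6 (187bpm 3/8) — PASS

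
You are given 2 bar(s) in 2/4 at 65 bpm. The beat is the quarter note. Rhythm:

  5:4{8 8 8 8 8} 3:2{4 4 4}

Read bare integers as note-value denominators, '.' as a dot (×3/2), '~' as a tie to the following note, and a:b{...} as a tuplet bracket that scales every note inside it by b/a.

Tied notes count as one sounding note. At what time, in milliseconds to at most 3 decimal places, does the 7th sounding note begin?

1. 0.0ms @ 0 + 369.231ms (2/5)
2. 369.231ms @ 2/5 + 369.231ms (2/5)
3. 738.462ms @ 4/5 + 369.231ms (2/5)
4. 1107.692ms @ 6/5 + 369.231ms (2/5)
5. 1476.923ms @ 8/5 + 369.231ms (2/5)
6. 1846.154ms @ 2 + 615.385ms (2/3)
7. 2461.538ms @ 8/3 + 615.385ms (2/3)
8. 3076.923ms @ 10/3 + 615.385ms (2/3)

note 7 onset = 8/3b = 2461.538ms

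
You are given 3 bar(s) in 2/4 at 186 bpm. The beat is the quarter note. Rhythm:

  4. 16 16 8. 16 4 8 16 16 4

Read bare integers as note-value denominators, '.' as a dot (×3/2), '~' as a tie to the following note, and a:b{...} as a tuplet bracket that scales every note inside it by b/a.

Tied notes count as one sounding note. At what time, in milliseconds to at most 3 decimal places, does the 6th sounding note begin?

note 6 onset = 3b = 967.742ms

1. 0.0ms @ 0 + 483.871ms (3/2)
2. 483.871ms @ 3/2 + 80.645ms (1/4)
3. 564.516ms @ 7/4 + 80.645ms (1/4)
4. 645.161ms @ 2 + 241.935ms (3/4)
5. 887.097ms @ 11/4 + 80.645ms (1/4)
6. 967.742ms @ 3 + 322.581ms (1)
7. 1290.323ms @ 4 + 161.29ms (1/2)
8. 1451.613ms @ 9/2 + 80.645ms (1/4)
9. 1532.258ms @ 19/4 + 80.645ms (1/4)
10. 1612.903ms @ 5 + 322.581ms (1)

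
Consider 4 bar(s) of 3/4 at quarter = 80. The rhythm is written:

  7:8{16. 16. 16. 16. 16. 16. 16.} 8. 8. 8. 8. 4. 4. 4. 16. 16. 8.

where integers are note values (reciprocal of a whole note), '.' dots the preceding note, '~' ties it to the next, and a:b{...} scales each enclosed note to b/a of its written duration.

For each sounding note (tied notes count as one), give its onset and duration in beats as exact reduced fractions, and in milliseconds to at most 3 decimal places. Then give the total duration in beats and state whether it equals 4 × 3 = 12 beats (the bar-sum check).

1) 0.0ms=0b +321.429ms=3/7b
2) 321.429ms=3/7b +321.429ms=3/7b
3) 642.857ms=6/7b +321.429ms=3/7b
4) 964.286ms=9/7b +321.429ms=3/7b
5) 1285.714ms=12/7b +321.429ms=3/7b
6) 1607.143ms=15/7b +321.429ms=3/7b
7) 1928.571ms=18/7b +321.429ms=3/7b
8) 2250.0ms=3b +562.5ms=3/4b
9) 2812.5ms=15/4b +562.5ms=3/4b
10) 3375.0ms=9/2b +562.5ms=3/4b
11) 3937.5ms=21/4b +562.5ms=3/4b
12) 4500.0ms=6b +1125.0ms=3/2b
13) 5625.0ms=15/2b +1125.0ms=3/2b
14) 6750.0ms=9b +1125.0ms=3/2b
15) 7875.0ms=21/2b +281.25ms=3/8b
16) 8156.25ms=87/8b +281.25ms=3/8b
17) 8437.5ms=45/4b +562.5ms=3/4b
Σ=12b of 12 (80bpm 3/4) — PASS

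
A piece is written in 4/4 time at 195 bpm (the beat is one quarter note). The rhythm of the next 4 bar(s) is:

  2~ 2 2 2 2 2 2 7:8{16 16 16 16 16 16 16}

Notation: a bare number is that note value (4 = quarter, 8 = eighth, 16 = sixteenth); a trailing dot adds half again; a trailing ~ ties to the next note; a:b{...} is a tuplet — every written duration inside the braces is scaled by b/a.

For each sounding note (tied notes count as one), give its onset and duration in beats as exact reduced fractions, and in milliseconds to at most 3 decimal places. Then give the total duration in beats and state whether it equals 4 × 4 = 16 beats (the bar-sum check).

1) 0.0ms=0b +1230.769ms=4b
2) 1230.769ms=4b +615.385ms=2b
3) 1846.154ms=6b +615.385ms=2b
4) 2461.538ms=8b +615.385ms=2b
5) 3076.923ms=10b +615.385ms=2b
6) 3692.308ms=12b +615.385ms=2b
7) 4307.692ms=14b +87.912ms=2/7b
8) 4395.604ms=100/7b +87.912ms=2/7b
9) 4483.516ms=102/7b +87.912ms=2/7b
10) 4571.429ms=104/7b +87.912ms=2/7b
11) 4659.341ms=106/7b +87.912ms=2/7b
12) 4747.253ms=108/7b +87.912ms=2/7b
13) 4835.165ms=110/7b +87.912ms=2/7b
Σ=16b of 16 (195bpm 4/4) — PASS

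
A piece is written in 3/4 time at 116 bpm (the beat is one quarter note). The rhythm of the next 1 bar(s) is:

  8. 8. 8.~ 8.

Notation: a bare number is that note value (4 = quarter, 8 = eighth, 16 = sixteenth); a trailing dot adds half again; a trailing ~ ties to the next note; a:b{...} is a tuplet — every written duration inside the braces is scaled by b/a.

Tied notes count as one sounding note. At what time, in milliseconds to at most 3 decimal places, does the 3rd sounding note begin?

note 3 onset = 3/2b = 775.862ms

1. 0.0ms @ 0 + 387.931ms (3/4)
2. 387.931ms @ 3/4 + 387.931ms (3/4)
3. 775.862ms @ 3/2 + 775.862ms (3/2)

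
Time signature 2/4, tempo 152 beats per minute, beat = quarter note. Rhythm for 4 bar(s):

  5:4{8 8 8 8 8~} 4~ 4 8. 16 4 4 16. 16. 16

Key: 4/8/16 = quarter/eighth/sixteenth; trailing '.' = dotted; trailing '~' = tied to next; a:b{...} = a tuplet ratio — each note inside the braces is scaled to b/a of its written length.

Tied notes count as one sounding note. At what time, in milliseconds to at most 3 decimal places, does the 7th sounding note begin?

note 7 onset = 19/4b = 1875.0ms

1. 0.0ms @ 0 + 157.895ms (2/5)
2. 157.895ms @ 2/5 + 157.895ms (2/5)
3. 315.789ms @ 4/5 + 157.895ms (2/5)
4. 473.684ms @ 6/5 + 157.895ms (2/5)
5. 631.579ms @ 8/5 + 947.368ms (12/5)
6. 1578.947ms @ 4 + 296.053ms (3/4)
7. 1875.0ms @ 19/4 + 98.684ms (1/4)
8. 1973.684ms @ 5 + 394.737ms (1)
9. 2368.421ms @ 6 + 394.737ms (1)
10. 2763.158ms @ 7 + 148.026ms (3/8)
11. 2911.184ms @ 59/8 + 148.026ms (3/8)
12. 3059.211ms @ 31/4 + 98.684ms (1/4)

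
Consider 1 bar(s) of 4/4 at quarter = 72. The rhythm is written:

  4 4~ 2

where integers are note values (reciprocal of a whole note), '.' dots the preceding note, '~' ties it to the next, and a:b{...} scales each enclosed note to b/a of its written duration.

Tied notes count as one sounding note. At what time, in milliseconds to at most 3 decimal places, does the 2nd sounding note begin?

1. 0.0ms @ 0 + 833.333ms (1)
2. 833.333ms @ 1 + 2500.0ms (3)

note 2 onset = 1b = 833.333ms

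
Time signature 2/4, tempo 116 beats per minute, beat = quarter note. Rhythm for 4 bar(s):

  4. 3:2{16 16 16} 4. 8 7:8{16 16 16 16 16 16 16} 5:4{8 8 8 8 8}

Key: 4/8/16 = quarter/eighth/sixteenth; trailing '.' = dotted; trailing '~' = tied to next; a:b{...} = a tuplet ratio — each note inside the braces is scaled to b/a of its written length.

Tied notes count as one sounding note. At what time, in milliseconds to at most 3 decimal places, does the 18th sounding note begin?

note 18 onset = 38/5b = 3931.034ms

1. 0.0ms @ 0 + 775.862ms (3/2)
2. 775.862ms @ 3/2 + 86.207ms (1/6)
3. 862.069ms @ 5/3 + 86.207ms (1/6)
4. 948.276ms @ 11/6 + 86.207ms (1/6)
5. 1034.483ms @ 2 + 775.862ms (3/2)
6. 1810.345ms @ 7/2 + 258.621ms (1/2)
7. 2068.966ms @ 4 + 147.783ms (2/7)
8. 2216.749ms @ 30/7 + 147.783ms (2/7)
9. 2364.532ms @ 32/7 + 147.783ms (2/7)
10. 2512.315ms @ 34/7 + 147.783ms (2/7)
11. 2660.099ms @ 36/7 + 147.783ms (2/7)
12. 2807.882ms @ 38/7 + 147.783ms (2/7)
13. 2955.665ms @ 40/7 + 147.783ms (2/7)
14. 3103.448ms @ 6 + 206.897ms (2/5)
15. 3310.345ms @ 32/5 + 206.897ms (2/5)
16. 3517.241ms @ 34/5 + 206.897ms (2/5)
17. 3724.138ms @ 36/5 + 206.897ms (2/5)
18. 3931.034ms @ 38/5 + 206.897ms (2/5)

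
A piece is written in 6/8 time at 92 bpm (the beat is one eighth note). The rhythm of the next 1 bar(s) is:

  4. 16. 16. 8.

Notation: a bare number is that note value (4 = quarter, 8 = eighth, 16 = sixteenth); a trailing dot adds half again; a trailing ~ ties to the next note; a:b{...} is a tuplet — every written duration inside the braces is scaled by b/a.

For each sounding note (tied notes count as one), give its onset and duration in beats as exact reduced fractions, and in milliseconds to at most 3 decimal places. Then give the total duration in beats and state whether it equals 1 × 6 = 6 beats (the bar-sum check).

1) 0.0ms=0b +1956.522ms=3b
2) 1956.522ms=3b +489.13ms=3/4b
3) 2445.652ms=15/4b +489.13ms=3/4b
4) 2934.783ms=9/2b +978.261ms=3/2b
Σ=6b of 6 (92bpm 6/8) — PASS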